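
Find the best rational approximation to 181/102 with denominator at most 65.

55/31

Expand x = 181/102 as a continued fraction with the Euclidean algorithm:
  181 = 1*102 + 79, so a_0 = 1.
  102 = 1*79 + 23, so a_1 = 1.
  79 = 3*23 + 10, so a_2 = 3.
  23 = 2*10 + 3, so a_3 = 2.
  10 = 3*3 + 1, so a_4 = 3.
  3 = 3*1 + 0, so a_5 = 3.
so x = [1; 1, 3, 2, 3, 3].
Convergents (p_i = a_i*p_{i-1} + p_{i-2}, q_i = a_i*q_{i-1} + q_{i-2} with p_{-2}=0, p_{-1}=1, q_{-2}=1, q_{-1}=0), until the denominator exceeds 65:
  i=0: a_0=1, p_0 = 1*1 + 0 = 1, q_0 = 1*0 + 1 = 1.
  i=1: a_1=1, p_1 = 1*1 + 1 = 2, q_1 = 1*1 + 0 = 1.
  i=2: a_2=3, p_2 = 3*2 + 1 = 7, q_2 = 3*1 + 1 = 4.
  i=3: a_3=2, p_3 = 2*7 + 2 = 16, q_3 = 2*4 + 1 = 9.
  i=4: a_4=3, p_4 = 3*16 + 7 = 55, q_4 = 3*9 + 4 = 31.
  i=5: a_5=3, p_5 = 3*55 + 16 = 181, q_5 = 3*31 + 9 = 102.
q_5 = 102 > 65, so the last convergent with denominator <= 65 is p_4/q_4 = 55/31.
The closest fraction with denominator <= 65 is either p_4/q_4 or the intermediate fraction (k*p_4 + p_3)/(k*q_4 + q_3) with the largest k >= 1 whose denominator stays <= 65; these approach x as k grows, and every other convergent or intermediate fraction in range is farther away.
Largest k: floor((65 - q_3)/q_4) = floor((65 - 9)/31) = 1.
That gives (1*55 + 16)/(1*31 + 9) = 71/40.
Compare the errors: |x - 55/31| = |181*31 - 55*102|/(102*31) = 1/3162, and |x - 71/40| = |181*40 - 71*102|/(102*40) = 2/4080.
Cross-multiplying, 1*4080 = 4080 < 6324 = 2*3162, so 1/3162 is smaller: the convergent 55/31 is closer to x than 71/40.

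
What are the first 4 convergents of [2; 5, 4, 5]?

2/1, 11/5, 46/21, 241/110

Using the convergent recurrence p_i = a_i*p_{i-1} + p_{i-2}, q_i = a_i*q_{i-1} + q_{i-2} with p_{-2}=0, p_{-1}=1, q_{-2}=1, q_{-1}=0:
  i=0: a_0=2, p_0 = 2*1 + 0 = 2, q_0 = 2*0 + 1 = 1.
  i=1: a_1=5, p_1 = 5*2 + 1 = 11, q_1 = 5*1 + 0 = 5.
  i=2: a_2=4, p_2 = 4*11 + 2 = 46, q_2 = 4*5 + 1 = 21.
  i=3: a_3=5, p_3 = 5*46 + 11 = 241, q_3 = 5*21 + 5 = 110.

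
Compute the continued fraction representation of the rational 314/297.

Run the Euclidean algorithm on 314 and 297; the successive quotients are the partial quotients a_0, a_1, ... (each step inverts the fractional part left over by the previous one):
  314 = 1*297 + 17, so a_0 = 1.
  297 = 17*17 + 8, so a_1 = 17.
  17 = 2*8 + 1, so a_2 = 2.
  8 = 8*1 + 0, so a_3 = 8.
The remainder reaches 0 after 4 divisions, so the expansion has 4 partial quotients, read off in order.

[1; 17, 2, 8]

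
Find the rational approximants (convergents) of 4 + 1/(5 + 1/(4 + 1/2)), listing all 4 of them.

Using the convergent recurrence p_i = a_i*p_{i-1} + p_{i-2}, q_i = a_i*q_{i-1} + q_{i-2} with p_{-2}=0, p_{-1}=1, q_{-2}=1, q_{-1}=0:
  i=0: a_0=4, p_0 = 4*1 + 0 = 4, q_0 = 4*0 + 1 = 1.
  i=1: a_1=5, p_1 = 5*4 + 1 = 21, q_1 = 5*1 + 0 = 5.
  i=2: a_2=4, p_2 = 4*21 + 4 = 88, q_2 = 4*5 + 1 = 21.
  i=3: a_3=2, p_3 = 2*88 + 21 = 197, q_3 = 2*21 + 5 = 47.

4/1, 21/5, 88/21, 197/47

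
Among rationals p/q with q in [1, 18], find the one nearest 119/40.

Expand x = 119/40 as a continued fraction with the Euclidean algorithm:
  119 = 2*40 + 39, so a_0 = 2.
  40 = 1*39 + 1, so a_1 = 1.
  39 = 39*1 + 0, so a_2 = 39.
so x = [2; 1, 39].
Convergents (p_i = a_i*p_{i-1} + p_{i-2}, q_i = a_i*q_{i-1} + q_{i-2} with p_{-2}=0, p_{-1}=1, q_{-2}=1, q_{-1}=0), until the denominator exceeds 18:
  i=0: a_0=2, p_0 = 2*1 + 0 = 2, q_0 = 2*0 + 1 = 1.
  i=1: a_1=1, p_1 = 1*2 + 1 = 3, q_1 = 1*1 + 0 = 1.
  i=2: a_2=39, p_2 = 39*3 + 2 = 119, q_2 = 39*1 + 1 = 40.
q_2 = 40 > 18, so the last convergent with denominator <= 18 is p_1/q_1 = 3/1.
The closest fraction with denominator <= 18 is either p_1/q_1 or the intermediate fraction (k*p_1 + p_0)/(k*q_1 + q_0) with the largest k >= 1 whose denominator stays <= 18; these approach x as k grows, and every other convergent or intermediate fraction in range is farther away.
Largest k: floor((18 - q_0)/q_1) = floor((18 - 1)/1) = 17.
That gives (17*3 + 2)/(17*1 + 1) = 53/18.
Compare the errors: |x - 3/1| = |119*1 - 3*40|/(40*1) = 1/40, and |x - 53/18| = |119*18 - 53*40|/(40*18) = 22/720.
Cross-multiplying, 1*720 = 720 < 880 = 22*40, so 1/40 is smaller: the convergent 3/1 is closer to x than 53/18.

3/1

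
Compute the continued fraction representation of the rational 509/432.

[1; 5, 1, 1, 1, 1, 3, 4]

Run the Euclidean algorithm on 509 and 432; the successive quotients are the partial quotients a_0, a_1, ... (each step inverts the fractional part left over by the previous one):
  509 = 1*432 + 77, so a_0 = 1.
  432 = 5*77 + 47, so a_1 = 5.
  77 = 1*47 + 30, so a_2 = 1.
  47 = 1*30 + 17, so a_3 = 1.
  30 = 1*17 + 13, so a_4 = 1.
  17 = 1*13 + 4, so a_5 = 1.
  13 = 3*4 + 1, so a_6 = 3.
  4 = 4*1 + 0, so a_7 = 4.
The remainder reaches 0 after 8 divisions, so the expansion has 8 partial quotients, read off in order.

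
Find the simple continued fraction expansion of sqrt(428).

Write x_i = (sqrt(428) + m_i)/d_i with (m_0, d_0) = (0, 1). a_0 = floor(sqrt(428)) = 20, since 20^2 = 400 <= 428 < 441 = 21^2.
Iterate m_{i+1} = d_i*a_i - m_i, d_{i+1} = (428 - m_{i+1}^2)/d_i, a_{i+1} = floor((a_0 + m_{i+1})/d_{i+1}):
  m_1 = 1*20 - 0 = 20, d_1 = (428 - 20^2)/1 = 28/1 = 28, a_1 = floor((20 + 20)/28) = 1.
  m_2 = 28*1 - 20 = 8, d_2 = (428 - 8^2)/28 = 364/28 = 13, a_2 = floor((20 + 8)/13) = 2.
  m_3 = 13*2 - 8 = 18, d_3 = (428 - 18^2)/13 = 104/13 = 8, a_3 = floor((20 + 18)/8) = 4.
  m_4 = 8*4 - 18 = 14, d_4 = (428 - 14^2)/8 = 232/8 = 29, a_4 = floor((20 + 14)/29) = 1.
  m_5 = 29*1 - 14 = 15, d_5 = (428 - 15^2)/29 = 203/29 = 7, a_5 = floor((20 + 15)/7) = 5.
  m_6 = 7*5 - 15 = 20, d_6 = (428 - 20^2)/7 = 28/7 = 4, a_6 = floor((20 + 20)/4) = 10.
  m_7 = 4*10 - 20 = 20, d_7 = (428 - 20^2)/4 = 28/4 = 7, a_7 = floor((20 + 20)/7) = 5.
  m_8 = 7*5 - 20 = 15, d_8 = (428 - 15^2)/7 = 203/7 = 29, a_8 = floor((20 + 15)/29) = 1.
  m_9 = 29*1 - 15 = 14, d_9 = (428 - 14^2)/29 = 232/29 = 8, a_9 = floor((20 + 14)/8) = 4.
  m_10 = 8*4 - 14 = 18, d_10 = (428 - 18^2)/8 = 104/8 = 13, a_10 = floor((20 + 18)/13) = 2.
  m_11 = 13*2 - 18 = 8, d_11 = (428 - 8^2)/13 = 364/13 = 28, a_11 = floor((20 + 8)/28) = 1.
  m_12 = 28*1 - 8 = 20, d_12 = (428 - 20^2)/28 = 28/28 = 1, a_12 = floor((20 + 20)/1) = 40.
  m_13 = 1*40 - 20 = 20, d_13 = (428 - 20^2)/1 = 28/1 = 28: (m_13, d_13) = (m_1, d_1) = (20, 28), so from here the quotients repeat a_1, ..., a_12; the period length is 12.
Hence the expansion of sqrt(428) is a_0 = 20 followed by the repeating block 1, 2, 4, 1, 5, 10, 5, 1, 4, 2, 1, 40 (period 12).

[20; (1, 2, 4, 1, 5, 10, 5, 1, 4, 2, 1, 40)]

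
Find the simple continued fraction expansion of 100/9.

Run the Euclidean algorithm on 100 and 9; the successive quotients are the partial quotients a_0, a_1, ... (each step inverts the fractional part left over by the previous one):
  100 = 11*9 + 1, so a_0 = 11.
  9 = 9*1 + 0, so a_1 = 9.
The remainder reaches 0 after 2 divisions, so the expansion has 2 partial quotients, read off in order.

[11; 9]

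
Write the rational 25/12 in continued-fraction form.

[2; 12]

Run the Euclidean algorithm on 25 and 12; the successive quotients are the partial quotients a_0, a_1, ... (each step inverts the fractional part left over by the previous one):
  25 = 2*12 + 1, so a_0 = 2.
  12 = 12*1 + 0, so a_1 = 12.
The remainder reaches 0 after 2 divisions, so the expansion has 2 partial quotients, read off in order.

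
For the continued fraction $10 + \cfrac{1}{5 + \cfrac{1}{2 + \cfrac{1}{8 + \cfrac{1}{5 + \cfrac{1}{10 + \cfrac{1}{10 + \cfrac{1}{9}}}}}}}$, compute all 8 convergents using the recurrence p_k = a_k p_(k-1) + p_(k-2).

Using the convergent recurrence p_i = a_i*p_{i-1} + p_{i-2}, q_i = a_i*q_{i-1} + q_{i-2} with p_{-2}=0, p_{-1}=1, q_{-2}=1, q_{-1}=0:
  i=0: a_0=10, p_0 = 10*1 + 0 = 10, q_0 = 10*0 + 1 = 1.
  i=1: a_1=5, p_1 = 5*10 + 1 = 51, q_1 = 5*1 + 0 = 5.
  i=2: a_2=2, p_2 = 2*51 + 10 = 112, q_2 = 2*5 + 1 = 11.
  i=3: a_3=8, p_3 = 8*112 + 51 = 947, q_3 = 8*11 + 5 = 93.
  i=4: a_4=5, p_4 = 5*947 + 112 = 4847, q_4 = 5*93 + 11 = 476.
  i=5: a_5=10, p_5 = 10*4847 + 947 = 49417, q_5 = 10*476 + 93 = 4853.
  i=6: a_6=10, p_6 = 10*49417 + 4847 = 499017, q_6 = 10*4853 + 476 = 49006.
  i=7: a_7=9, p_7 = 9*499017 + 49417 = 4540570, q_7 = 9*49006 + 4853 = 445907.

10/1, 51/5, 112/11, 947/93, 4847/476, 49417/4853, 499017/49006, 4540570/445907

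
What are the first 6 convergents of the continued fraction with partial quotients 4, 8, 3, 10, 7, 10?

4/1, 33/8, 103/25, 1063/258, 7544/1831, 76503/18568

Using the convergent recurrence p_i = a_i*p_{i-1} + p_{i-2}, q_i = a_i*q_{i-1} + q_{i-2} with p_{-2}=0, p_{-1}=1, q_{-2}=1, q_{-1}=0:
  i=0: a_0=4, p_0 = 4*1 + 0 = 4, q_0 = 4*0 + 1 = 1.
  i=1: a_1=8, p_1 = 8*4 + 1 = 33, q_1 = 8*1 + 0 = 8.
  i=2: a_2=3, p_2 = 3*33 + 4 = 103, q_2 = 3*8 + 1 = 25.
  i=3: a_3=10, p_3 = 10*103 + 33 = 1063, q_3 = 10*25 + 8 = 258.
  i=4: a_4=7, p_4 = 7*1063 + 103 = 7544, q_4 = 7*258 + 25 = 1831.
  i=5: a_5=10, p_5 = 10*7544 + 1063 = 76503, q_5 = 10*1831 + 258 = 18568.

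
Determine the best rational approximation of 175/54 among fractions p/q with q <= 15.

13/4

Expand x = 175/54 as a continued fraction with the Euclidean algorithm:
  175 = 3*54 + 13, so a_0 = 3.
  54 = 4*13 + 2, so a_1 = 4.
  13 = 6*2 + 1, so a_2 = 6.
  2 = 2*1 + 0, so a_3 = 2.
so x = [3; 4, 6, 2].
Convergents (p_i = a_i*p_{i-1} + p_{i-2}, q_i = a_i*q_{i-1} + q_{i-2} with p_{-2}=0, p_{-1}=1, q_{-2}=1, q_{-1}=0), until the denominator exceeds 15:
  i=0: a_0=3, p_0 = 3*1 + 0 = 3, q_0 = 3*0 + 1 = 1.
  i=1: a_1=4, p_1 = 4*3 + 1 = 13, q_1 = 4*1 + 0 = 4.
  i=2: a_2=6, p_2 = 6*13 + 3 = 81, q_2 = 6*4 + 1 = 25.
q_2 = 25 > 15, so the last convergent with denominator <= 15 is p_1/q_1 = 13/4.
The closest fraction with denominator <= 15 is either p_1/q_1 or the intermediate fraction (k*p_1 + p_0)/(k*q_1 + q_0) with the largest k >= 1 whose denominator stays <= 15; these approach x as k grows, and every other convergent or intermediate fraction in range is farther away.
Largest k: floor((15 - q_0)/q_1) = floor((15 - 1)/4) = 3.
That gives (3*13 + 3)/(3*4 + 1) = 42/13.
Compare the errors: |x - 13/4| = |175*4 - 13*54|/(54*4) = 2/216, and |x - 42/13| = |175*13 - 42*54|/(54*13) = 7/702.
Cross-multiplying, 2*702 = 1404 < 1512 = 7*216, so 2/216 is smaller: the convergent 13/4 is closer to x than 42/13.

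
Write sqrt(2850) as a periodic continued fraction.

[53; (2, 1, 1, 2, 7, 4, 7, 2, 1, 1, 2, 106)]

Write x_i = (sqrt(2850) + m_i)/d_i with (m_0, d_0) = (0, 1). a_0 = floor(sqrt(2850)) = 53, since 53^2 = 2809 <= 2850 < 2916 = 54^2.
Iterate m_{i+1} = d_i*a_i - m_i, d_{i+1} = (2850 - m_{i+1}^2)/d_i, a_{i+1} = floor((a_0 + m_{i+1})/d_{i+1}):
  m_1 = 1*53 - 0 = 53, d_1 = (2850 - 53^2)/1 = 41/1 = 41, a_1 = floor((53 + 53)/41) = 2.
  m_2 = 41*2 - 53 = 29, d_2 = (2850 - 29^2)/41 = 2009/41 = 49, a_2 = floor((53 + 29)/49) = 1.
  m_3 = 49*1 - 29 = 20, d_3 = (2850 - 20^2)/49 = 2450/49 = 50, a_3 = floor((53 + 20)/50) = 1.
  m_4 = 50*1 - 20 = 30, d_4 = (2850 - 30^2)/50 = 1950/50 = 39, a_4 = floor((53 + 30)/39) = 2.
  m_5 = 39*2 - 30 = 48, d_5 = (2850 - 48^2)/39 = 546/39 = 14, a_5 = floor((53 + 48)/14) = 7.
  m_6 = 14*7 - 48 = 50, d_6 = (2850 - 50^2)/14 = 350/14 = 25, a_6 = floor((53 + 50)/25) = 4.
  m_7 = 25*4 - 50 = 50, d_7 = (2850 - 50^2)/25 = 350/25 = 14, a_7 = floor((53 + 50)/14) = 7.
  m_8 = 14*7 - 50 = 48, d_8 = (2850 - 48^2)/14 = 546/14 = 39, a_8 = floor((53 + 48)/39) = 2.
  m_9 = 39*2 - 48 = 30, d_9 = (2850 - 30^2)/39 = 1950/39 = 50, a_9 = floor((53 + 30)/50) = 1.
  m_10 = 50*1 - 30 = 20, d_10 = (2850 - 20^2)/50 = 2450/50 = 49, a_10 = floor((53 + 20)/49) = 1.
  m_11 = 49*1 - 20 = 29, d_11 = (2850 - 29^2)/49 = 2009/49 = 41, a_11 = floor((53 + 29)/41) = 2.
  m_12 = 41*2 - 29 = 53, d_12 = (2850 - 53^2)/41 = 41/41 = 1, a_12 = floor((53 + 53)/1) = 106.
  m_13 = 1*106 - 53 = 53, d_13 = (2850 - 53^2)/1 = 41/1 = 41: (m_13, d_13) = (m_1, d_1) = (53, 41), so from here the quotients repeat a_1, ..., a_12; the period length is 12.
Hence the expansion of sqrt(2850) is a_0 = 53 followed by the repeating block 2, 1, 1, 2, 7, 4, 7, 2, 1, 1, 2, 106 (period 12).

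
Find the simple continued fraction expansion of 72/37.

Run the Euclidean algorithm on 72 and 37; the successive quotients are the partial quotients a_0, a_1, ... (each step inverts the fractional part left over by the previous one):
  72 = 1*37 + 35, so a_0 = 1.
  37 = 1*35 + 2, so a_1 = 1.
  35 = 17*2 + 1, so a_2 = 17.
  2 = 2*1 + 0, so a_3 = 2.
The remainder reaches 0 after 4 divisions, so the expansion has 4 partial quotients, read off in order.

[1; 1, 17, 2]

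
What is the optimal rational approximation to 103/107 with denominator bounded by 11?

1/1

Expand x = 103/107 as a continued fraction with the Euclidean algorithm:
  103 = 0*107 + 103, so a_0 = 0.
  107 = 1*103 + 4, so a_1 = 1.
  103 = 25*4 + 3, so a_2 = 25.
  4 = 1*3 + 1, so a_3 = 1.
  3 = 3*1 + 0, so a_4 = 3.
so x = [0; 1, 25, 1, 3].
Convergents (p_i = a_i*p_{i-1} + p_{i-2}, q_i = a_i*q_{i-1} + q_{i-2} with p_{-2}=0, p_{-1}=1, q_{-2}=1, q_{-1}=0), until the denominator exceeds 11:
  i=0: a_0=0, p_0 = 0*1 + 0 = 0, q_0 = 0*0 + 1 = 1.
  i=1: a_1=1, p_1 = 1*0 + 1 = 1, q_1 = 1*1 + 0 = 1.
  i=2: a_2=25, p_2 = 25*1 + 0 = 25, q_2 = 25*1 + 1 = 26.
q_2 = 26 > 11, so the last convergent with denominator <= 11 is p_1/q_1 = 1/1.
The closest fraction with denominator <= 11 is either p_1/q_1 or the intermediate fraction (k*p_1 + p_0)/(k*q_1 + q_0) with the largest k >= 1 whose denominator stays <= 11; these approach x as k grows, and every other convergent or intermediate fraction in range is farther away.
Largest k: floor((11 - q_0)/q_1) = floor((11 - 1)/1) = 10.
That gives (10*1 + 0)/(10*1 + 1) = 10/11.
Compare the errors: |x - 1/1| = |103*1 - 1*107|/(107*1) = 4/107, and |x - 10/11| = |103*11 - 10*107|/(107*11) = 63/1177.
Cross-multiplying, 4*1177 = 4708 < 6741 = 63*107, so 4/107 is smaller: the convergent 1/1 is closer to x than 10/11.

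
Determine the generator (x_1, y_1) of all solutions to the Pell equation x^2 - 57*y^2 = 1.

First expand sqrt(57) as a continued fraction. With x_i = (sqrt(57) + m_i)/d_i and (m_0, d_0) = (0, 1): a_0 = floor(sqrt(57)) = 7, since 7^2 = 49 <= 57 < 64 = 8^2.
Iterate m_{i+1} = d_i*a_i - m_i, d_{i+1} = (57 - m_{i+1}^2)/d_i, a_{i+1} = floor((a_0 + m_{i+1})/d_{i+1}):
  m_1 = 1*7 - 0 = 7, d_1 = (57 - 7^2)/1 = 8/1 = 8, a_1 = floor((7 + 7)/8) = 1.
  m_2 = 8*1 - 7 = 1, d_2 = (57 - 1^2)/8 = 56/8 = 7, a_2 = floor((7 + 1)/7) = 1.
  m_3 = 7*1 - 1 = 6, d_3 = (57 - 6^2)/7 = 21/7 = 3, a_3 = floor((7 + 6)/3) = 4.
  m_4 = 3*4 - 6 = 6, d_4 = (57 - 6^2)/3 = 21/3 = 7, a_4 = floor((7 + 6)/7) = 1.
  m_5 = 7*1 - 6 = 1, d_5 = (57 - 1^2)/7 = 56/7 = 8, a_5 = floor((7 + 1)/8) = 1.
  m_6 = 8*1 - 1 = 7, d_6 = (57 - 7^2)/8 = 8/8 = 1, a_6 = floor((7 + 7)/1) = 14.
  m_7 = 1*14 - 7 = 7, d_7 = (57 - 7^2)/1 = 8/1 = 8: (m_7, d_7) = (m_1, d_1) = (7, 8), so from here the quotients repeat a_1, ..., a_6; the period length is 6.
So sqrt(57) = [7; (1, 1, 4, 1, 1, 14)] with period length k = 6.
k is even, so the fundamental solution of x^2 - 57y^2 = 1 is (p_{k-1}, q_{k-1}) = (p_5, q_5); compute convergents through index 5.
Convergents (p_i = a_i*p_{i-1} + p_{i-2}, q_i = a_i*q_{i-1} + q_{i-2} with p_{-2}=0, p_{-1}=1, q_{-2}=1, q_{-1}=0):
  i=0: a_0=7, p_0 = 7*1 + 0 = 7, q_0 = 7*0 + 1 = 1.
  i=1: a_1=1, p_1 = 1*7 + 1 = 8, q_1 = 1*1 + 0 = 1.
  i=2: a_2=1, p_2 = 1*8 + 7 = 15, q_2 = 1*1 + 1 = 2.
  i=3: a_3=4, p_3 = 4*15 + 8 = 68, q_3 = 4*2 + 1 = 9.
  i=4: a_4=1, p_4 = 1*68 + 15 = 83, q_4 = 1*9 + 2 = 11.
  i=5: a_5=1, p_5 = 1*83 + 68 = 151, q_5 = 1*11 + 9 = 20.
Check: 151^2 - 57*20^2 = 22801 - 22800 = 1, so (x, y) = (151, 20) solves the equation, and by the theorem it is the least positive solution.

(x, y) = (151, 20)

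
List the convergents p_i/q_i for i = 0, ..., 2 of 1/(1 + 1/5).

0/1, 1/1, 5/6

Using the convergent recurrence p_i = a_i*p_{i-1} + p_{i-2}, q_i = a_i*q_{i-1} + q_{i-2} with p_{-2}=0, p_{-1}=1, q_{-2}=1, q_{-1}=0:
  i=0: a_0=0, p_0 = 0*1 + 0 = 0, q_0 = 0*0 + 1 = 1.
  i=1: a_1=1, p_1 = 1*0 + 1 = 1, q_1 = 1*1 + 0 = 1.
  i=2: a_2=5, p_2 = 5*1 + 0 = 5, q_2 = 5*1 + 1 = 6.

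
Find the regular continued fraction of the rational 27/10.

Run the Euclidean algorithm on 27 and 10; the successive quotients are the partial quotients a_0, a_1, ... (each step inverts the fractional part left over by the previous one):
  27 = 2*10 + 7, so a_0 = 2.
  10 = 1*7 + 3, so a_1 = 1.
  7 = 2*3 + 1, so a_2 = 2.
  3 = 3*1 + 0, so a_3 = 3.
The remainder reaches 0 after 4 divisions, so the expansion has 4 partial quotients, read off in order.

[2; 1, 2, 3]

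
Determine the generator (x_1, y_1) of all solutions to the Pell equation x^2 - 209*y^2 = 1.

(x, y) = (46551, 3220)

First expand sqrt(209) as a continued fraction. With x_i = (sqrt(209) + m_i)/d_i and (m_0, d_0) = (0, 1): a_0 = floor(sqrt(209)) = 14, since 14^2 = 196 <= 209 < 225 = 15^2.
Iterate m_{i+1} = d_i*a_i - m_i, d_{i+1} = (209 - m_{i+1}^2)/d_i, a_{i+1} = floor((a_0 + m_{i+1})/d_{i+1}):
  m_1 = 1*14 - 0 = 14, d_1 = (209 - 14^2)/1 = 13/1 = 13, a_1 = floor((14 + 14)/13) = 2.
  m_2 = 13*2 - 14 = 12, d_2 = (209 - 12^2)/13 = 65/13 = 5, a_2 = floor((14 + 12)/5) = 5.
  m_3 = 5*5 - 12 = 13, d_3 = (209 - 13^2)/5 = 40/5 = 8, a_3 = floor((14 + 13)/8) = 3.
  m_4 = 8*3 - 13 = 11, d_4 = (209 - 11^2)/8 = 88/8 = 11, a_4 = floor((14 + 11)/11) = 2.
  m_5 = 11*2 - 11 = 11, d_5 = (209 - 11^2)/11 = 88/11 = 8, a_5 = floor((14 + 11)/8) = 3.
  m_6 = 8*3 - 11 = 13, d_6 = (209 - 13^2)/8 = 40/8 = 5, a_6 = floor((14 + 13)/5) = 5.
  m_7 = 5*5 - 13 = 12, d_7 = (209 - 12^2)/5 = 65/5 = 13, a_7 = floor((14 + 12)/13) = 2.
  m_8 = 13*2 - 12 = 14, d_8 = (209 - 14^2)/13 = 13/13 = 1, a_8 = floor((14 + 14)/1) = 28.
  m_9 = 1*28 - 14 = 14, d_9 = (209 - 14^2)/1 = 13/1 = 13: (m_9, d_9) = (m_1, d_1) = (14, 13), so from here the quotients repeat a_1, ..., a_8; the period length is 8.
So sqrt(209) = [14; (2, 5, 3, 2, 3, 5, 2, 28)] with period length k = 8.
k is even, so the fundamental solution of x^2 - 209y^2 = 1 is (p_{k-1}, q_{k-1}) = (p_7, q_7); compute convergents through index 7.
Convergents (p_i = a_i*p_{i-1} + p_{i-2}, q_i = a_i*q_{i-1} + q_{i-2} with p_{-2}=0, p_{-1}=1, q_{-2}=1, q_{-1}=0):
  i=0: a_0=14, p_0 = 14*1 + 0 = 14, q_0 = 14*0 + 1 = 1.
  i=1: a_1=2, p_1 = 2*14 + 1 = 29, q_1 = 2*1 + 0 = 2.
  i=2: a_2=5, p_2 = 5*29 + 14 = 159, q_2 = 5*2 + 1 = 11.
  i=3: a_3=3, p_3 = 3*159 + 29 = 506, q_3 = 3*11 + 2 = 35.
  i=4: a_4=2, p_4 = 2*506 + 159 = 1171, q_4 = 2*35 + 11 = 81.
  i=5: a_5=3, p_5 = 3*1171 + 506 = 4019, q_5 = 3*81 + 35 = 278.
  i=6: a_6=5, p_6 = 5*4019 + 1171 = 21266, q_6 = 5*278 + 81 = 1471.
  i=7: a_7=2, p_7 = 2*21266 + 4019 = 46551, q_7 = 2*1471 + 278 = 3220.
Check: 46551^2 - 209*3220^2 = 2166995601 - 2166995600 = 1, so (x, y) = (46551, 3220) solves the equation, and by the theorem it is the least positive solution.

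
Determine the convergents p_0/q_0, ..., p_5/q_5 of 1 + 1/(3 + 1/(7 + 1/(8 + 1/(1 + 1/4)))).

Using the convergent recurrence p_i = a_i*p_{i-1} + p_{i-2}, q_i = a_i*q_{i-1} + q_{i-2} with p_{-2}=0, p_{-1}=1, q_{-2}=1, q_{-1}=0:
  i=0: a_0=1, p_0 = 1*1 + 0 = 1, q_0 = 1*0 + 1 = 1.
  i=1: a_1=3, p_1 = 3*1 + 1 = 4, q_1 = 3*1 + 0 = 3.
  i=2: a_2=7, p_2 = 7*4 + 1 = 29, q_2 = 7*3 + 1 = 22.
  i=3: a_3=8, p_3 = 8*29 + 4 = 236, q_3 = 8*22 + 3 = 179.
  i=4: a_4=1, p_4 = 1*236 + 29 = 265, q_4 = 1*179 + 22 = 201.
  i=5: a_5=4, p_5 = 4*265 + 236 = 1296, q_5 = 4*201 + 179 = 983.

1/1, 4/3, 29/22, 236/179, 265/201, 1296/983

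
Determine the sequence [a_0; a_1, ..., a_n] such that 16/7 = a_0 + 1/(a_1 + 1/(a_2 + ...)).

Run the Euclidean algorithm on 16 and 7; the successive quotients are the partial quotients a_0, a_1, ... (each step inverts the fractional part left over by the previous one):
  16 = 2*7 + 2, so a_0 = 2.
  7 = 3*2 + 1, so a_1 = 3.
  2 = 2*1 + 0, so a_2 = 2.
The remainder reaches 0 after 3 divisions, so the expansion has 3 partial quotients, read off in order.

[2; 3, 2]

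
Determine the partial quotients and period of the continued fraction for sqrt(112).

[10; (1, 1, 2, 1, 1, 20)]

Write x_i = (sqrt(112) + m_i)/d_i with (m_0, d_0) = (0, 1). a_0 = floor(sqrt(112)) = 10, since 10^2 = 100 <= 112 < 121 = 11^2.
Iterate m_{i+1} = d_i*a_i - m_i, d_{i+1} = (112 - m_{i+1}^2)/d_i, a_{i+1} = floor((a_0 + m_{i+1})/d_{i+1}):
  m_1 = 1*10 - 0 = 10, d_1 = (112 - 10^2)/1 = 12/1 = 12, a_1 = floor((10 + 10)/12) = 1.
  m_2 = 12*1 - 10 = 2, d_2 = (112 - 2^2)/12 = 108/12 = 9, a_2 = floor((10 + 2)/9) = 1.
  m_3 = 9*1 - 2 = 7, d_3 = (112 - 7^2)/9 = 63/9 = 7, a_3 = floor((10 + 7)/7) = 2.
  m_4 = 7*2 - 7 = 7, d_4 = (112 - 7^2)/7 = 63/7 = 9, a_4 = floor((10 + 7)/9) = 1.
  m_5 = 9*1 - 7 = 2, d_5 = (112 - 2^2)/9 = 108/9 = 12, a_5 = floor((10 + 2)/12) = 1.
  m_6 = 12*1 - 2 = 10, d_6 = (112 - 10^2)/12 = 12/12 = 1, a_6 = floor((10 + 10)/1) = 20.
  m_7 = 1*20 - 10 = 10, d_7 = (112 - 10^2)/1 = 12/1 = 12: (m_7, d_7) = (m_1, d_1) = (10, 12), so from here the quotients repeat a_1, ..., a_6; the period length is 6.
Hence the expansion of sqrt(112) is a_0 = 10 followed by the repeating block 1, 1, 2, 1, 1, 20 (period 6).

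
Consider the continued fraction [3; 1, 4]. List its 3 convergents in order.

Using the convergent recurrence p_i = a_i*p_{i-1} + p_{i-2}, q_i = a_i*q_{i-1} + q_{i-2} with p_{-2}=0, p_{-1}=1, q_{-2}=1, q_{-1}=0:
  i=0: a_0=3, p_0 = 3*1 + 0 = 3, q_0 = 3*0 + 1 = 1.
  i=1: a_1=1, p_1 = 1*3 + 1 = 4, q_1 = 1*1 + 0 = 1.
  i=2: a_2=4, p_2 = 4*4 + 3 = 19, q_2 = 4*1 + 1 = 5.

3/1, 4/1, 19/5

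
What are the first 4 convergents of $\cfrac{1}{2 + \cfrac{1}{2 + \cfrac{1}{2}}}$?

0/1, 1/2, 2/5, 5/12

Using the convergent recurrence p_i = a_i*p_{i-1} + p_{i-2}, q_i = a_i*q_{i-1} + q_{i-2} with p_{-2}=0, p_{-1}=1, q_{-2}=1, q_{-1}=0:
  i=0: a_0=0, p_0 = 0*1 + 0 = 0, q_0 = 0*0 + 1 = 1.
  i=1: a_1=2, p_1 = 2*0 + 1 = 1, q_1 = 2*1 + 0 = 2.
  i=2: a_2=2, p_2 = 2*1 + 0 = 2, q_2 = 2*2 + 1 = 5.
  i=3: a_3=2, p_3 = 2*2 + 1 = 5, q_3 = 2*5 + 2 = 12.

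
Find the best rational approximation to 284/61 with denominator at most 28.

Expand x = 284/61 as a continued fraction with the Euclidean algorithm:
  284 = 4*61 + 40, so a_0 = 4.
  61 = 1*40 + 21, so a_1 = 1.
  40 = 1*21 + 19, so a_2 = 1.
  21 = 1*19 + 2, so a_3 = 1.
  19 = 9*2 + 1, so a_4 = 9.
  2 = 2*1 + 0, so a_5 = 2.
so x = [4; 1, 1, 1, 9, 2].
Convergents (p_i = a_i*p_{i-1} + p_{i-2}, q_i = a_i*q_{i-1} + q_{i-2} with p_{-2}=0, p_{-1}=1, q_{-2}=1, q_{-1}=0), until the denominator exceeds 28:
  i=0: a_0=4, p_0 = 4*1 + 0 = 4, q_0 = 4*0 + 1 = 1.
  i=1: a_1=1, p_1 = 1*4 + 1 = 5, q_1 = 1*1 + 0 = 1.
  i=2: a_2=1, p_2 = 1*5 + 4 = 9, q_2 = 1*1 + 1 = 2.
  i=3: a_3=1, p_3 = 1*9 + 5 = 14, q_3 = 1*2 + 1 = 3.
  i=4: a_4=9, p_4 = 9*14 + 9 = 135, q_4 = 9*3 + 2 = 29.
q_4 = 29 > 28, so the last convergent with denominator <= 28 is p_3/q_3 = 14/3.
The closest fraction with denominator <= 28 is either p_3/q_3 or the intermediate fraction (k*p_3 + p_2)/(k*q_3 + q_2) with the largest k >= 1 whose denominator stays <= 28; these approach x as k grows, and every other convergent or intermediate fraction in range is farther away.
Largest k: floor((28 - q_2)/q_3) = floor((28 - 2)/3) = 8.
That gives (8*14 + 9)/(8*3 + 2) = 121/26.
Compare the errors: |x - 14/3| = |284*3 - 14*61|/(61*3) = 2/183, and |x - 121/26| = |284*26 - 121*61|/(61*26) = 3/1586.
Cross-multiplying, 3*183 = 549 < 3172 = 2*1586, so 3/1586 is smaller: the intermediate fraction 121/26 is closer to x than 14/3.

121/26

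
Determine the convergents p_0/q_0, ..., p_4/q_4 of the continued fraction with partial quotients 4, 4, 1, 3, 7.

Using the convergent recurrence p_i = a_i*p_{i-1} + p_{i-2}, q_i = a_i*q_{i-1} + q_{i-2} with p_{-2}=0, p_{-1}=1, q_{-2}=1, q_{-1}=0:
  i=0: a_0=4, p_0 = 4*1 + 0 = 4, q_0 = 4*0 + 1 = 1.
  i=1: a_1=4, p_1 = 4*4 + 1 = 17, q_1 = 4*1 + 0 = 4.
  i=2: a_2=1, p_2 = 1*17 + 4 = 21, q_2 = 1*4 + 1 = 5.
  i=3: a_3=3, p_3 = 3*21 + 17 = 80, q_3 = 3*5 + 4 = 19.
  i=4: a_4=7, p_4 = 7*80 + 21 = 581, q_4 = 7*19 + 5 = 138.

4/1, 17/4, 21/5, 80/19, 581/138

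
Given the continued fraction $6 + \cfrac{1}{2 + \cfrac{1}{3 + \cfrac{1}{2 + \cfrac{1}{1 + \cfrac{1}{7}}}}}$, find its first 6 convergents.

6/1, 13/2, 45/7, 103/16, 148/23, 1139/177

Using the convergent recurrence p_i = a_i*p_{i-1} + p_{i-2}, q_i = a_i*q_{i-1} + q_{i-2} with p_{-2}=0, p_{-1}=1, q_{-2}=1, q_{-1}=0:
  i=0: a_0=6, p_0 = 6*1 + 0 = 6, q_0 = 6*0 + 1 = 1.
  i=1: a_1=2, p_1 = 2*6 + 1 = 13, q_1 = 2*1 + 0 = 2.
  i=2: a_2=3, p_2 = 3*13 + 6 = 45, q_2 = 3*2 + 1 = 7.
  i=3: a_3=2, p_3 = 2*45 + 13 = 103, q_3 = 2*7 + 2 = 16.
  i=4: a_4=1, p_4 = 1*103 + 45 = 148, q_4 = 1*16 + 7 = 23.
  i=5: a_5=7, p_5 = 7*148 + 103 = 1139, q_5 = 7*23 + 16 = 177.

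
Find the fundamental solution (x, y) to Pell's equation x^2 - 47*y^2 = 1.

First expand sqrt(47) as a continued fraction. With x_i = (sqrt(47) + m_i)/d_i and (m_0, d_0) = (0, 1): a_0 = floor(sqrt(47)) = 6, since 6^2 = 36 <= 47 < 49 = 7^2.
Iterate m_{i+1} = d_i*a_i - m_i, d_{i+1} = (47 - m_{i+1}^2)/d_i, a_{i+1} = floor((a_0 + m_{i+1})/d_{i+1}):
  m_1 = 1*6 - 0 = 6, d_1 = (47 - 6^2)/1 = 11/1 = 11, a_1 = floor((6 + 6)/11) = 1.
  m_2 = 11*1 - 6 = 5, d_2 = (47 - 5^2)/11 = 22/11 = 2, a_2 = floor((6 + 5)/2) = 5.
  m_3 = 2*5 - 5 = 5, d_3 = (47 - 5^2)/2 = 22/2 = 11, a_3 = floor((6 + 5)/11) = 1.
  m_4 = 11*1 - 5 = 6, d_4 = (47 - 6^2)/11 = 11/11 = 1, a_4 = floor((6 + 6)/1) = 12.
  m_5 = 1*12 - 6 = 6, d_5 = (47 - 6^2)/1 = 11/1 = 11: (m_5, d_5) = (m_1, d_1) = (6, 11), so from here the quotients repeat a_1, ..., a_4; the period length is 4.
So sqrt(47) = [6; (1, 5, 1, 12)] with period length k = 4.
k is even, so the fundamental solution of x^2 - 47y^2 = 1 is (p_{k-1}, q_{k-1}) = (p_3, q_3); compute convergents through index 3.
Convergents (p_i = a_i*p_{i-1} + p_{i-2}, q_i = a_i*q_{i-1} + q_{i-2} with p_{-2}=0, p_{-1}=1, q_{-2}=1, q_{-1}=0):
  i=0: a_0=6, p_0 = 6*1 + 0 = 6, q_0 = 6*0 + 1 = 1.
  i=1: a_1=1, p_1 = 1*6 + 1 = 7, q_1 = 1*1 + 0 = 1.
  i=2: a_2=5, p_2 = 5*7 + 6 = 41, q_2 = 5*1 + 1 = 6.
  i=3: a_3=1, p_3 = 1*41 + 7 = 48, q_3 = 1*6 + 1 = 7.
Check: 48^2 - 47*7^2 = 2304 - 2303 = 1, so (x, y) = (48, 7) solves the equation, and by the theorem it is the least positive solution.

(x, y) = (48, 7)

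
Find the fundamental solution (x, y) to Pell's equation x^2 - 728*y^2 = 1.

First expand sqrt(728) as a continued fraction. With x_i = (sqrt(728) + m_i)/d_i and (m_0, d_0) = (0, 1): a_0 = floor(sqrt(728)) = 26, since 26^2 = 676 <= 728 < 729 = 27^2.
Iterate m_{i+1} = d_i*a_i - m_i, d_{i+1} = (728 - m_{i+1}^2)/d_i, a_{i+1} = floor((a_0 + m_{i+1})/d_{i+1}):
  m_1 = 1*26 - 0 = 26, d_1 = (728 - 26^2)/1 = 52/1 = 52, a_1 = floor((26 + 26)/52) = 1.
  m_2 = 52*1 - 26 = 26, d_2 = (728 - 26^2)/52 = 52/52 = 1, a_2 = floor((26 + 26)/1) = 52.
  m_3 = 1*52 - 26 = 26, d_3 = (728 - 26^2)/1 = 52/1 = 52: (m_3, d_3) = (m_1, d_1) = (26, 52), so from here the quotients repeat a_1, a_2; the period length is 2.
So sqrt(728) = [26; (1, 52)] with period length k = 2.
k is even, so the fundamental solution of x^2 - 728y^2 = 1 is (p_{k-1}, q_{k-1}) = (p_1, q_1); compute convergents through index 1.
Convergents (p_i = a_i*p_{i-1} + p_{i-2}, q_i = a_i*q_{i-1} + q_{i-2} with p_{-2}=0, p_{-1}=1, q_{-2}=1, q_{-1}=0):
  i=0: a_0=26, p_0 = 26*1 + 0 = 26, q_0 = 26*0 + 1 = 1.
  i=1: a_1=1, p_1 = 1*26 + 1 = 27, q_1 = 1*1 + 0 = 1.
Check: 27^2 - 728*1^2 = 729 - 728 = 1, so (x, y) = (27, 1) solves the equation, and by the theorem it is the least positive solution.

(x, y) = (27, 1)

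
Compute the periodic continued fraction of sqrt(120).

[10; (1, 20)]

Write x_i = (sqrt(120) + m_i)/d_i with (m_0, d_0) = (0, 1). a_0 = floor(sqrt(120)) = 10, since 10^2 = 100 <= 120 < 121 = 11^2.
Iterate m_{i+1} = d_i*a_i - m_i, d_{i+1} = (120 - m_{i+1}^2)/d_i, a_{i+1} = floor((a_0 + m_{i+1})/d_{i+1}):
  m_1 = 1*10 - 0 = 10, d_1 = (120 - 10^2)/1 = 20/1 = 20, a_1 = floor((10 + 10)/20) = 1.
  m_2 = 20*1 - 10 = 10, d_2 = (120 - 10^2)/20 = 20/20 = 1, a_2 = floor((10 + 10)/1) = 20.
  m_3 = 1*20 - 10 = 10, d_3 = (120 - 10^2)/1 = 20/1 = 20: (m_3, d_3) = (m_1, d_1) = (10, 20), so from here the quotients repeat a_1, a_2; the period length is 2.
Hence the expansion of sqrt(120) is a_0 = 10 followed by the repeating block 1, 20 (period 2).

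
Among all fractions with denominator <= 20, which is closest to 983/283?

Expand x = 983/283 as a continued fraction with the Euclidean algorithm:
  983 = 3*283 + 134, so a_0 = 3.
  283 = 2*134 + 15, so a_1 = 2.
  134 = 8*15 + 14, so a_2 = 8.
  15 = 1*14 + 1, so a_3 = 1.
  14 = 14*1 + 0, so a_4 = 14.
so x = [3; 2, 8, 1, 14].
Convergents (p_i = a_i*p_{i-1} + p_{i-2}, q_i = a_i*q_{i-1} + q_{i-2} with p_{-2}=0, p_{-1}=1, q_{-2}=1, q_{-1}=0), until the denominator exceeds 20:
  i=0: a_0=3, p_0 = 3*1 + 0 = 3, q_0 = 3*0 + 1 = 1.
  i=1: a_1=2, p_1 = 2*3 + 1 = 7, q_1 = 2*1 + 0 = 2.
  i=2: a_2=8, p_2 = 8*7 + 3 = 59, q_2 = 8*2 + 1 = 17.
  i=3: a_3=1, p_3 = 1*59 + 7 = 66, q_3 = 1*17 + 2 = 19.
  i=4: a_4=14, p_4 = 14*66 + 59 = 983, q_4 = 14*19 + 17 = 283.
q_4 = 283 > 20, so the last convergent with denominator <= 20 is p_3/q_3 = 66/19.
The closest fraction with denominator <= 20 is either p_3/q_3 or the intermediate fraction (k*p_3 + p_2)/(k*q_3 + q_2) with the largest k >= 1 whose denominator stays <= 20; these approach x as k grows, and every other convergent or intermediate fraction in range is farther away.
Largest k: floor((20 - q_2)/q_3) = floor((20 - 17)/19) = 0.
Since k = 0, no intermediate fraction beyond p_3/q_3 has denominator <= 20, so the convergent 66/19 is the closest (its error is |983*19 - 66*283|/(283*19) = 1/5377).

66/19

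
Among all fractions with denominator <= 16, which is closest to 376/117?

Expand x = 376/117 as a continued fraction with the Euclidean algorithm:
  376 = 3*117 + 25, so a_0 = 3.
  117 = 4*25 + 17, so a_1 = 4.
  25 = 1*17 + 8, so a_2 = 1.
  17 = 2*8 + 1, so a_3 = 2.
  8 = 8*1 + 0, so a_4 = 8.
so x = [3; 4, 1, 2, 8].
Convergents (p_i = a_i*p_{i-1} + p_{i-2}, q_i = a_i*q_{i-1} + q_{i-2} with p_{-2}=0, p_{-1}=1, q_{-2}=1, q_{-1}=0), until the denominator exceeds 16:
  i=0: a_0=3, p_0 = 3*1 + 0 = 3, q_0 = 3*0 + 1 = 1.
  i=1: a_1=4, p_1 = 4*3 + 1 = 13, q_1 = 4*1 + 0 = 4.
  i=2: a_2=1, p_2 = 1*13 + 3 = 16, q_2 = 1*4 + 1 = 5.
  i=3: a_3=2, p_3 = 2*16 + 13 = 45, q_3 = 2*5 + 4 = 14.
  i=4: a_4=8, p_4 = 8*45 + 16 = 376, q_4 = 8*14 + 5 = 117.
q_4 = 117 > 16, so the last convergent with denominator <= 16 is p_3/q_3 = 45/14.
The closest fraction with denominator <= 16 is either p_3/q_3 or the intermediate fraction (k*p_3 + p_2)/(k*q_3 + q_2) with the largest k >= 1 whose denominator stays <= 16; these approach x as k grows, and every other convergent or intermediate fraction in range is farther away.
Largest k: floor((16 - q_2)/q_3) = floor((16 - 5)/14) = 0.
Since k = 0, no intermediate fraction beyond p_3/q_3 has denominator <= 16, so the convergent 45/14 is the closest (its error is |376*14 - 45*117|/(117*14) = 1/1638).

45/14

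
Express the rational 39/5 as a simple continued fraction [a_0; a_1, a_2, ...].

[7; 1, 4]

Run the Euclidean algorithm on 39 and 5; the successive quotients are the partial quotients a_0, a_1, ... (each step inverts the fractional part left over by the previous one):
  39 = 7*5 + 4, so a_0 = 7.
  5 = 1*4 + 1, so a_1 = 1.
  4 = 4*1 + 0, so a_2 = 4.
The remainder reaches 0 after 3 divisions, so the expansion has 3 partial quotients, read off in order.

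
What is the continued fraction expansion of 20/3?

Run the Euclidean algorithm on 20 and 3; the successive quotients are the partial quotients a_0, a_1, ... (each step inverts the fractional part left over by the previous one):
  20 = 6*3 + 2, so a_0 = 6.
  3 = 1*2 + 1, so a_1 = 1.
  2 = 2*1 + 0, so a_2 = 2.
The remainder reaches 0 after 3 divisions, so the expansion has 3 partial quotients, read off in order.

[6; 1, 2]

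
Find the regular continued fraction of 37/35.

[1; 17, 2]

Run the Euclidean algorithm on 37 and 35; the successive quotients are the partial quotients a_0, a_1, ... (each step inverts the fractional part left over by the previous one):
  37 = 1*35 + 2, so a_0 = 1.
  35 = 17*2 + 1, so a_1 = 17.
  2 = 2*1 + 0, so a_2 = 2.
The remainder reaches 0 after 3 divisions, so the expansion has 3 partial quotients, read off in order.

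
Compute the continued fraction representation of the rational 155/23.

Run the Euclidean algorithm on 155 and 23; the successive quotients are the partial quotients a_0, a_1, ... (each step inverts the fractional part left over by the previous one):
  155 = 6*23 + 17, so a_0 = 6.
  23 = 1*17 + 6, so a_1 = 1.
  17 = 2*6 + 5, so a_2 = 2.
  6 = 1*5 + 1, so a_3 = 1.
  5 = 5*1 + 0, so a_4 = 5.
The remainder reaches 0 after 5 divisions, so the expansion has 5 partial quotients, read off in order.

[6; 1, 2, 1, 5]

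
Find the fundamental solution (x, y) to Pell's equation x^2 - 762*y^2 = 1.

(x, y) = (6349, 230)

First expand sqrt(762) as a continued fraction. With x_i = (sqrt(762) + m_i)/d_i and (m_0, d_0) = (0, 1): a_0 = floor(sqrt(762)) = 27, since 27^2 = 729 <= 762 < 784 = 28^2.
Iterate m_{i+1} = d_i*a_i - m_i, d_{i+1} = (762 - m_{i+1}^2)/d_i, a_{i+1} = floor((a_0 + m_{i+1})/d_{i+1}):
  m_1 = 1*27 - 0 = 27, d_1 = (762 - 27^2)/1 = 33/1 = 33, a_1 = floor((27 + 27)/33) = 1.
  m_2 = 33*1 - 27 = 6, d_2 = (762 - 6^2)/33 = 726/33 = 22, a_2 = floor((27 + 6)/22) = 1.
  m_3 = 22*1 - 6 = 16, d_3 = (762 - 16^2)/22 = 506/22 = 23, a_3 = floor((27 + 16)/23) = 1.
  m_4 = 23*1 - 16 = 7, d_4 = (762 - 7^2)/23 = 713/23 = 31, a_4 = floor((27 + 7)/31) = 1.
  m_5 = 31*1 - 7 = 24, d_5 = (762 - 24^2)/31 = 186/31 = 6, a_5 = floor((27 + 24)/6) = 8.
  m_6 = 6*8 - 24 = 24, d_6 = (762 - 24^2)/6 = 186/6 = 31, a_6 = floor((27 + 24)/31) = 1.
  m_7 = 31*1 - 24 = 7, d_7 = (762 - 7^2)/31 = 713/31 = 23, a_7 = floor((27 + 7)/23) = 1.
  m_8 = 23*1 - 7 = 16, d_8 = (762 - 16^2)/23 = 506/23 = 22, a_8 = floor((27 + 16)/22) = 1.
  m_9 = 22*1 - 16 = 6, d_9 = (762 - 6^2)/22 = 726/22 = 33, a_9 = floor((27 + 6)/33) = 1.
  m_10 = 33*1 - 6 = 27, d_10 = (762 - 27^2)/33 = 33/33 = 1, a_10 = floor((27 + 27)/1) = 54.
  m_11 = 1*54 - 27 = 27, d_11 = (762 - 27^2)/1 = 33/1 = 33: (m_11, d_11) = (m_1, d_1) = (27, 33), so from here the quotients repeat a_1, ..., a_10; the period length is 10.
So sqrt(762) = [27; (1, 1, 1, 1, 8, 1, 1, 1, 1, 54)] with period length k = 10.
k is even, so the fundamental solution of x^2 - 762y^2 = 1 is (p_{k-1}, q_{k-1}) = (p_9, q_9); compute convergents through index 9.
Convergents (p_i = a_i*p_{i-1} + p_{i-2}, q_i = a_i*q_{i-1} + q_{i-2} with p_{-2}=0, p_{-1}=1, q_{-2}=1, q_{-1}=0):
  i=0: a_0=27, p_0 = 27*1 + 0 = 27, q_0 = 27*0 + 1 = 1.
  i=1: a_1=1, p_1 = 1*27 + 1 = 28, q_1 = 1*1 + 0 = 1.
  i=2: a_2=1, p_2 = 1*28 + 27 = 55, q_2 = 1*1 + 1 = 2.
  i=3: a_3=1, p_3 = 1*55 + 28 = 83, q_3 = 1*2 + 1 = 3.
  i=4: a_4=1, p_4 = 1*83 + 55 = 138, q_4 = 1*3 + 2 = 5.
  i=5: a_5=8, p_5 = 8*138 + 83 = 1187, q_5 = 8*5 + 3 = 43.
  i=6: a_6=1, p_6 = 1*1187 + 138 = 1325, q_6 = 1*43 + 5 = 48.
  i=7: a_7=1, p_7 = 1*1325 + 1187 = 2512, q_7 = 1*48 + 43 = 91.
  i=8: a_8=1, p_8 = 1*2512 + 1325 = 3837, q_8 = 1*91 + 48 = 139.
  i=9: a_9=1, p_9 = 1*3837 + 2512 = 6349, q_9 = 1*139 + 91 = 230.
Check: 6349^2 - 762*230^2 = 40309801 - 40309800 = 1, so (x, y) = (6349, 230) solves the equation, and by the theorem it is the least positive solution.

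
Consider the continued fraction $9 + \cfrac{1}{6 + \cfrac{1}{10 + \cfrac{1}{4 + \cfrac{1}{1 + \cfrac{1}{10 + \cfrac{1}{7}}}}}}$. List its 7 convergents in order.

Using the convergent recurrence p_i = a_i*p_{i-1} + p_{i-2}, q_i = a_i*q_{i-1} + q_{i-2} with p_{-2}=0, p_{-1}=1, q_{-2}=1, q_{-1}=0:
  i=0: a_0=9, p_0 = 9*1 + 0 = 9, q_0 = 9*0 + 1 = 1.
  i=1: a_1=6, p_1 = 6*9 + 1 = 55, q_1 = 6*1 + 0 = 6.
  i=2: a_2=10, p_2 = 10*55 + 9 = 559, q_2 = 10*6 + 1 = 61.
  i=3: a_3=4, p_3 = 4*559 + 55 = 2291, q_3 = 4*61 + 6 = 250.
  i=4: a_4=1, p_4 = 1*2291 + 559 = 2850, q_4 = 1*250 + 61 = 311.
  i=5: a_5=10, p_5 = 10*2850 + 2291 = 30791, q_5 = 10*311 + 250 = 3360.
  i=6: a_6=7, p_6 = 7*30791 + 2850 = 218387, q_6 = 7*3360 + 311 = 23831.

9/1, 55/6, 559/61, 2291/250, 2850/311, 30791/3360, 218387/23831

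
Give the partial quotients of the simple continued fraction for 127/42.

[3; 42]

Run the Euclidean algorithm on 127 and 42; the successive quotients are the partial quotients a_0, a_1, ... (each step inverts the fractional part left over by the previous one):
  127 = 3*42 + 1, so a_0 = 3.
  42 = 42*1 + 0, so a_1 = 42.
The remainder reaches 0 after 2 divisions, so the expansion has 2 partial quotients, read off in order.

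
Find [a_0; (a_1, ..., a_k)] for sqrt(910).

Write x_i = (sqrt(910) + m_i)/d_i with (m_0, d_0) = (0, 1). a_0 = floor(sqrt(910)) = 30, since 30^2 = 900 <= 910 < 961 = 31^2.
Iterate m_{i+1} = d_i*a_i - m_i, d_{i+1} = (910 - m_{i+1}^2)/d_i, a_{i+1} = floor((a_0 + m_{i+1})/d_{i+1}):
  m_1 = 1*30 - 0 = 30, d_1 = (910 - 30^2)/1 = 10/1 = 10, a_1 = floor((30 + 30)/10) = 6.
  m_2 = 10*6 - 30 = 30, d_2 = (910 - 30^2)/10 = 10/10 = 1, a_2 = floor((30 + 30)/1) = 60.
  m_3 = 1*60 - 30 = 30, d_3 = (910 - 30^2)/1 = 10/1 = 10: (m_3, d_3) = (m_1, d_1) = (30, 10), so from here the quotients repeat a_1, a_2; the period length is 2.
Hence the expansion of sqrt(910) is a_0 = 30 followed by the repeating block 6, 60 (period 2).

[30; (6, 60)]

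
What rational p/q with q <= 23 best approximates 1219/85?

330/23

Expand x = 1219/85 as a continued fraction with the Euclidean algorithm:
  1219 = 14*85 + 29, so a_0 = 14.
  85 = 2*29 + 27, so a_1 = 2.
  29 = 1*27 + 2, so a_2 = 1.
  27 = 13*2 + 1, so a_3 = 13.
  2 = 2*1 + 0, so a_4 = 2.
so x = [14; 2, 1, 13, 2].
Convergents (p_i = a_i*p_{i-1} + p_{i-2}, q_i = a_i*q_{i-1} + q_{i-2} with p_{-2}=0, p_{-1}=1, q_{-2}=1, q_{-1}=0), until the denominator exceeds 23:
  i=0: a_0=14, p_0 = 14*1 + 0 = 14, q_0 = 14*0 + 1 = 1.
  i=1: a_1=2, p_1 = 2*14 + 1 = 29, q_1 = 2*1 + 0 = 2.
  i=2: a_2=1, p_2 = 1*29 + 14 = 43, q_2 = 1*2 + 1 = 3.
  i=3: a_3=13, p_3 = 13*43 + 29 = 588, q_3 = 13*3 + 2 = 41.
q_3 = 41 > 23, so the last convergent with denominator <= 23 is p_2/q_2 = 43/3.
The closest fraction with denominator <= 23 is either p_2/q_2 or the intermediate fraction (k*p_2 + p_1)/(k*q_2 + q_1) with the largest k >= 1 whose denominator stays <= 23; these approach x as k grows, and every other convergent or intermediate fraction in range is farther away.
Largest k: floor((23 - q_1)/q_2) = floor((23 - 2)/3) = 7.
That gives (7*43 + 29)/(7*3 + 2) = 330/23.
Compare the errors: |x - 43/3| = |1219*3 - 43*85|/(85*3) = 2/255, and |x - 330/23| = |1219*23 - 330*85|/(85*23) = 13/1955.
Cross-multiplying, 13*255 = 3315 < 3910 = 2*1955, so 13/1955 is smaller: the intermediate fraction 330/23 is closer to x than 43/3.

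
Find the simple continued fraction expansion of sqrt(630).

[25; (10, 50)]

Write x_i = (sqrt(630) + m_i)/d_i with (m_0, d_0) = (0, 1). a_0 = floor(sqrt(630)) = 25, since 25^2 = 625 <= 630 < 676 = 26^2.
Iterate m_{i+1} = d_i*a_i - m_i, d_{i+1} = (630 - m_{i+1}^2)/d_i, a_{i+1} = floor((a_0 + m_{i+1})/d_{i+1}):
  m_1 = 1*25 - 0 = 25, d_1 = (630 - 25^2)/1 = 5/1 = 5, a_1 = floor((25 + 25)/5) = 10.
  m_2 = 5*10 - 25 = 25, d_2 = (630 - 25^2)/5 = 5/5 = 1, a_2 = floor((25 + 25)/1) = 50.
  m_3 = 1*50 - 25 = 25, d_3 = (630 - 25^2)/1 = 5/1 = 5: (m_3, d_3) = (m_1, d_1) = (25, 5), so from here the quotients repeat a_1, a_2; the period length is 2.
Hence the expansion of sqrt(630) is a_0 = 25 followed by the repeating block 10, 50 (period 2).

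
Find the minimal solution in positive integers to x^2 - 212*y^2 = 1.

(x, y) = (66249, 4550)

First expand sqrt(212) as a continued fraction. With x_i = (sqrt(212) + m_i)/d_i and (m_0, d_0) = (0, 1): a_0 = floor(sqrt(212)) = 14, since 14^2 = 196 <= 212 < 225 = 15^2.
Iterate m_{i+1} = d_i*a_i - m_i, d_{i+1} = (212 - m_{i+1}^2)/d_i, a_{i+1} = floor((a_0 + m_{i+1})/d_{i+1}):
  m_1 = 1*14 - 0 = 14, d_1 = (212 - 14^2)/1 = 16/1 = 16, a_1 = floor((14 + 14)/16) = 1.
  m_2 = 16*1 - 14 = 2, d_2 = (212 - 2^2)/16 = 208/16 = 13, a_2 = floor((14 + 2)/13) = 1.
  m_3 = 13*1 - 2 = 11, d_3 = (212 - 11^2)/13 = 91/13 = 7, a_3 = floor((14 + 11)/7) = 3.
  m_4 = 7*3 - 11 = 10, d_4 = (212 - 10^2)/7 = 112/7 = 16, a_4 = floor((14 + 10)/16) = 1.
  m_5 = 16*1 - 10 = 6, d_5 = (212 - 6^2)/16 = 176/16 = 11, a_5 = floor((14 + 6)/11) = 1.
  m_6 = 11*1 - 6 = 5, d_6 = (212 - 5^2)/11 = 187/11 = 17, a_6 = floor((14 + 5)/17) = 1.
  m_7 = 17*1 - 5 = 12, d_7 = (212 - 12^2)/17 = 68/17 = 4, a_7 = floor((14 + 12)/4) = 6.
  m_8 = 4*6 - 12 = 12, d_8 = (212 - 12^2)/4 = 68/4 = 17, a_8 = floor((14 + 12)/17) = 1.
  m_9 = 17*1 - 12 = 5, d_9 = (212 - 5^2)/17 = 187/17 = 11, a_9 = floor((14 + 5)/11) = 1.
  m_10 = 11*1 - 5 = 6, d_10 = (212 - 6^2)/11 = 176/11 = 16, a_10 = floor((14 + 6)/16) = 1.
  m_11 = 16*1 - 6 = 10, d_11 = (212 - 10^2)/16 = 112/16 = 7, a_11 = floor((14 + 10)/7) = 3.
  m_12 = 7*3 - 10 = 11, d_12 = (212 - 11^2)/7 = 91/7 = 13, a_12 = floor((14 + 11)/13) = 1.
  m_13 = 13*1 - 11 = 2, d_13 = (212 - 2^2)/13 = 208/13 = 16, a_13 = floor((14 + 2)/16) = 1.
  m_14 = 16*1 - 2 = 14, d_14 = (212 - 14^2)/16 = 16/16 = 1, a_14 = floor((14 + 14)/1) = 28.
  m_15 = 1*28 - 14 = 14, d_15 = (212 - 14^2)/1 = 16/1 = 16: (m_15, d_15) = (m_1, d_1) = (14, 16), so from here the quotients repeat a_1, ..., a_14; the period length is 14.
So sqrt(212) = [14; (1, 1, 3, 1, 1, 1, 6, 1, 1, 1, 3, 1, 1, 28)] with period length k = 14.
k is even, so the fundamental solution of x^2 - 212y^2 = 1 is (p_{k-1}, q_{k-1}) = (p_13, q_13); compute convergents through index 13.
Convergents (p_i = a_i*p_{i-1} + p_{i-2}, q_i = a_i*q_{i-1} + q_{i-2} with p_{-2}=0, p_{-1}=1, q_{-2}=1, q_{-1}=0):
  i=0: a_0=14, p_0 = 14*1 + 0 = 14, q_0 = 14*0 + 1 = 1.
  i=1: a_1=1, p_1 = 1*14 + 1 = 15, q_1 = 1*1 + 0 = 1.
  i=2: a_2=1, p_2 = 1*15 + 14 = 29, q_2 = 1*1 + 1 = 2.
  i=3: a_3=3, p_3 = 3*29 + 15 = 102, q_3 = 3*2 + 1 = 7.
  i=4: a_4=1, p_4 = 1*102 + 29 = 131, q_4 = 1*7 + 2 = 9.
  i=5: a_5=1, p_5 = 1*131 + 102 = 233, q_5 = 1*9 + 7 = 16.
  i=6: a_6=1, p_6 = 1*233 + 131 = 364, q_6 = 1*16 + 9 = 25.
  i=7: a_7=6, p_7 = 6*364 + 233 = 2417, q_7 = 6*25 + 16 = 166.
  i=8: a_8=1, p_8 = 1*2417 + 364 = 2781, q_8 = 1*166 + 25 = 191.
  i=9: a_9=1, p_9 = 1*2781 + 2417 = 5198, q_9 = 1*191 + 166 = 357.
  i=10: a_10=1, p_10 = 1*5198 + 2781 = 7979, q_10 = 1*357 + 191 = 548.
  i=11: a_11=3, p_11 = 3*7979 + 5198 = 29135, q_11 = 3*548 + 357 = 2001.
  i=12: a_12=1, p_12 = 1*29135 + 7979 = 37114, q_12 = 1*2001 + 548 = 2549.
  i=13: a_13=1, p_13 = 1*37114 + 29135 = 66249, q_13 = 1*2549 + 2001 = 4550.
Check: 66249^2 - 212*4550^2 = 4388930001 - 4388930000 = 1, so (x, y) = (66249, 4550) solves the equation, and by the theorem it is the least positive solution.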